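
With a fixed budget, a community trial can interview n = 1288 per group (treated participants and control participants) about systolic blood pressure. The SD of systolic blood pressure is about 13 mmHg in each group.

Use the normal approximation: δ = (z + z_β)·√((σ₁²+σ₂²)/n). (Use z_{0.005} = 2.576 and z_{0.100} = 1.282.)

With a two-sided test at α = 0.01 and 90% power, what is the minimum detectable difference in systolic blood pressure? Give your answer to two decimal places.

Minimum detectable difference ≈ 1.98 mmHg

δ = (z_{α/2} + z_β) · √((σ₁²+σ₂²)/n)
  = (2.576 + 1.282) · √(338/1288)
  = 3.858 · √0.26242
  = 3.858 · 0.5123
  = 1.9763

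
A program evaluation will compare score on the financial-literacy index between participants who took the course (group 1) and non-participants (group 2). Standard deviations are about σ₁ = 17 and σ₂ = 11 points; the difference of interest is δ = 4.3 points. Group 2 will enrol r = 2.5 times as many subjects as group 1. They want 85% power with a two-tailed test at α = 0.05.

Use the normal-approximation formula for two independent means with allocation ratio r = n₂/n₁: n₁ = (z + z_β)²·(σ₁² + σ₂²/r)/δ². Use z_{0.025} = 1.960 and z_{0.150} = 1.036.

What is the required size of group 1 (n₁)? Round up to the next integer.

n₁ = (z_{α/2} + z_β)² · (σ₁² + σ₂²/r) / δ²
   = (1.960 + 1.036)² · (17² + 11²/2.5) / 4.3²
   = 8.9760 · (289 + 48.4) / 18.49
   = 8.9760 · 337.4 / 18.49
   = 163.79
Round up → n₁ = 164; n₂ = r·n₁ = 2.5 × 164 = 410.

n₁ = 164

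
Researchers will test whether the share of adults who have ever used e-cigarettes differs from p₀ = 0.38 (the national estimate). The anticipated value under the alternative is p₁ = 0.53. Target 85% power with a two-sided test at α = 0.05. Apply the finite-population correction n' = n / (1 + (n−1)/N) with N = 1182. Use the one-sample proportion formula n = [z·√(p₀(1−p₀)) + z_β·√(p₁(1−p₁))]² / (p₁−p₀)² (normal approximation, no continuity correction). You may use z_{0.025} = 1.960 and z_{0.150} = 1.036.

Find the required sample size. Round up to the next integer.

n = 89

n = [z_{α/2}·√(p₀q₀) + z_β·√(p₁q₁)]² / (p₁ − p₀)²
  = [1.960·√(0.38·0.62) + 1.036·√(0.53·0.47)]² / (0.15)²
  = [1.960·0.4854 + 1.036·0.4991]² / 0.0225
  = [1.4684]² / 0.0225
  = 95.83
Finite-population correction (N = 1182): 95.83 / (1 + (95.83 − 1)/1182) = 88.72.
Round up → n = 89.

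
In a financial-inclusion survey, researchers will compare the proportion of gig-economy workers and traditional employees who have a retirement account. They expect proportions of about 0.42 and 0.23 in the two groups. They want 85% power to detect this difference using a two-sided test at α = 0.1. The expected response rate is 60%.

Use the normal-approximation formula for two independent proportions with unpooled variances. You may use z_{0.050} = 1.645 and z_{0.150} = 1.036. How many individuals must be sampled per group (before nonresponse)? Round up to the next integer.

n = (z_{α/2} + z_β)² · [p₁(1−p₁) + p₂(1−p₂)] / (p₁ − p₂)²
  = (1.645 + 1.036)² · (0.42·0.58 + 0.23·0.77) / (0.19)²
  = (2.681)² · (0.2436 + 0.1771) / 0.0361
  = 7.1878 · 0.4207 / 0.0361
  = 83.76
Adjust for 60% response: 83.76 / 0.60 = 139.61.
Round up → n = 140 per group.

n = 140 per group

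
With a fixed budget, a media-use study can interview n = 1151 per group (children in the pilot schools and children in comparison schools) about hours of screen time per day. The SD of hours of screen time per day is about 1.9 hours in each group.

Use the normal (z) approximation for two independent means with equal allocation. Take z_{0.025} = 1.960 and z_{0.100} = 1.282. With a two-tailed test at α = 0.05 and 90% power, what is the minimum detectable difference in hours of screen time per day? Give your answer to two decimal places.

δ = (z_{α/2} + z_β) · √((σ₁²+σ₂²)/n)
  = (1.960 + 1.282) · √(7.22/1151)
  = 3.242 · √0.00627
  = 3.242 · 0.0792
  = 0.2568

Minimum detectable difference ≈ 0.26 hours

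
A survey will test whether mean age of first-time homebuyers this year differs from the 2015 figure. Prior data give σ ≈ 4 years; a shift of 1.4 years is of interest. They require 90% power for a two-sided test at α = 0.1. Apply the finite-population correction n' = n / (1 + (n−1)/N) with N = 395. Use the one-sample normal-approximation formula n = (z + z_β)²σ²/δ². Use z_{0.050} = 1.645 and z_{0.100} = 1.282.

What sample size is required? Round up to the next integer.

n = 60

n = (z_{α/2} + z_β)² · σ² / δ²
  = (1.645 + 1.282)² · 4² / 1.4²
  = 8.5673 · 16 / 1.96
  = 69.94
Finite-population correction (N = 395): 69.94 / (1 + (69.94 − 1)/395) = 59.55.
Round up → n = 60.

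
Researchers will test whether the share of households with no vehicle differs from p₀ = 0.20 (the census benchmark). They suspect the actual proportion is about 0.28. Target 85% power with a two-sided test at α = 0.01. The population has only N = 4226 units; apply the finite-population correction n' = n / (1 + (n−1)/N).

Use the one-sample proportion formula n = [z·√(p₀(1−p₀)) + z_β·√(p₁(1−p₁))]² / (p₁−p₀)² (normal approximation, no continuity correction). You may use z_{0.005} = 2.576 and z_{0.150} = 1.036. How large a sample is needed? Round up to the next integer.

n = 323

n = [z_{α/2}·√(p₀q₀) + z_β·√(p₁q₁)]² / (p₁ − p₀)²
  = [2.576·√(0.20·0.80) + 1.036·√(0.28·0.72)]² / (0.08)²
  = [2.576·0.4000 + 1.036·0.4490]² / 0.0064
  = [1.4956]² / 0.0064
  = 349.49
Finite-population correction (N = 4226): 349.49 / (1 + (349.49 − 1)/4226) = 322.86.
Round up → n = 323.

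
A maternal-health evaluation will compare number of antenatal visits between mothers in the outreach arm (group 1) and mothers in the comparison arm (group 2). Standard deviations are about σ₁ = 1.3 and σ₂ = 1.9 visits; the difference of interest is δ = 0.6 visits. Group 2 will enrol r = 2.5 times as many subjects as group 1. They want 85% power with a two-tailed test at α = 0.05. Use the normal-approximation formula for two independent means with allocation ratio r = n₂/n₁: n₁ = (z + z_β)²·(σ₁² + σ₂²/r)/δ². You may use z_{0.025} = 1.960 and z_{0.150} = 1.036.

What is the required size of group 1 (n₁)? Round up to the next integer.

n₁ = 79

n₁ = (z_{α/2} + z_β)² · (σ₁² + σ₂²/r) / δ²
   = (1.960 + 1.036)² · (1.3² + 1.9²/2.5) / 0.6²
   = 8.9760 · (1.69 + 1.444) / 0.36
   = 8.9760 · 3.134 / 0.36
   = 78.14
Round up → n₁ = 79; n₂ = r·n₁ = 2.5 × 79 = 198.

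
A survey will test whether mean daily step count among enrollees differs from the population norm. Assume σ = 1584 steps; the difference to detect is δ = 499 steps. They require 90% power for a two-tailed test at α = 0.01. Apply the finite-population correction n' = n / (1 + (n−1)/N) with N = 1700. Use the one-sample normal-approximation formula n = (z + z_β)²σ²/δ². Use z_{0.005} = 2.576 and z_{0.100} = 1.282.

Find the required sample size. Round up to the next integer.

n = (z_{α/2} + z_β)² · σ² / δ²
  = (2.576 + 1.282)² · 1584² / 499²
  = 14.8842 · 2509056 / 249001
  = 149.98
Finite-population correction (N = 1700): 149.98 / (1 + (149.98 − 1)/1700) = 137.90.
Round up → n = 138.

n = 138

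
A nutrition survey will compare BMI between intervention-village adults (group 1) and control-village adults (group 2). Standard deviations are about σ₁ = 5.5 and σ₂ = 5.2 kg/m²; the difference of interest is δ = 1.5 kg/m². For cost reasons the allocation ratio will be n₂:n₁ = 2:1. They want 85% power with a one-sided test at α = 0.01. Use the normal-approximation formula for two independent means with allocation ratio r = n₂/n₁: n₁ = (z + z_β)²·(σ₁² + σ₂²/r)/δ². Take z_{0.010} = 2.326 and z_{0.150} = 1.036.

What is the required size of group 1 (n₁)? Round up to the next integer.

n₁ = (z_α + z_β)² · (σ₁² + σ₂²/r) / δ²
   = (2.326 + 1.036)² · (5.5² + 5.2²/2) / 1.5²
   = 11.3030 · (30.25 + 13.52) / 2.25
   = 11.3030 · 43.77 / 2.25
   = 219.88
Round up → n₁ = 220; n₂ = r·n₁ = 2 × 220 = 440.

n₁ = 220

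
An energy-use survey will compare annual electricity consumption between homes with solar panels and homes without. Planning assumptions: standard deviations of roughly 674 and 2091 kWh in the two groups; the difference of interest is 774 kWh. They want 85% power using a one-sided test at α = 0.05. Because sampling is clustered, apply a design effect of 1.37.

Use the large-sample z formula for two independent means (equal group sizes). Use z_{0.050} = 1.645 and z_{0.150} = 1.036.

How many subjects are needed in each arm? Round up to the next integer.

n = 80 per group

n = (z_α + z_β)² · (σ₁² + σ₂²) / δ²
  = (1.645 + 1.036)² · (674² + 2091² = 4826557) / 774²
  = 7.1878 · 4826557 / 599076
  = 57.91
Design effect: 1.37 × 57.91 = 79.34.
Round up → n = 80 per group.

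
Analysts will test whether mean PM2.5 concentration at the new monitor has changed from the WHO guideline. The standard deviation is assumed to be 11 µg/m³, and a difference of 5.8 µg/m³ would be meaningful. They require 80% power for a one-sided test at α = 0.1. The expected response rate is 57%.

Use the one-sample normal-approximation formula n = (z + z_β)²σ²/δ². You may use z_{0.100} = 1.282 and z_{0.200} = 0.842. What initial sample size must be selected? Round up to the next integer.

n = (z_α + z_β)² · σ² / δ²
  = (1.282 + 0.842)² · 11² / 5.8²
  = 4.5114 · 121 / 33.64
  = 16.23
Adjust for 57% response: 16.23 / 0.57 = 28.47.
Round up → n = 29.

n = 29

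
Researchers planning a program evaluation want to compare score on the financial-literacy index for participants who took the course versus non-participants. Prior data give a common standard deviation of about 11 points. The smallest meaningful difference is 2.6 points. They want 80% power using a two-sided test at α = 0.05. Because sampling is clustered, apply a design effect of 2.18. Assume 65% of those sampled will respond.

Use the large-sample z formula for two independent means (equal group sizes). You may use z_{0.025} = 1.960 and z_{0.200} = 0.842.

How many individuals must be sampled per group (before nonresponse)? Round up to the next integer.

n = 943 per group

n = (z_{α/2} + z_β)² · (σ₁² + σ₂²) / δ²
  = (1.960 + 0.842)² · (2·11² = 242) / 2.6²
  = 7.8512 · 242 / 6.76
  = 281.06
Design effect: 2.18 × 281.06 = 612.72.
Adjust for 65% response: 612.72 / 0.65 = 942.64.
Round up → n = 943 per group.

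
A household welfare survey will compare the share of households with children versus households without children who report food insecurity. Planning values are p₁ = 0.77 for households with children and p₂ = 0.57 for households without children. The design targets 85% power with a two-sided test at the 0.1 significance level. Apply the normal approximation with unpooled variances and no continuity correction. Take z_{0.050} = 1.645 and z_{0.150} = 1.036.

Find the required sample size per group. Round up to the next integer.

n = 76 per group

n = (z_{α/2} + z_β)² · [p₁(1−p₁) + p₂(1−p₂)] / (p₁ − p₂)²
  = (1.645 + 1.036)² · (0.77·0.23 + 0.57·0.43) / (0.20)²
  = (2.681)² · (0.1771 + 0.2451) / 0.0400
  = 7.1878 · 0.4222 / 0.0400
  = 75.87
Round up → n = 76 per group.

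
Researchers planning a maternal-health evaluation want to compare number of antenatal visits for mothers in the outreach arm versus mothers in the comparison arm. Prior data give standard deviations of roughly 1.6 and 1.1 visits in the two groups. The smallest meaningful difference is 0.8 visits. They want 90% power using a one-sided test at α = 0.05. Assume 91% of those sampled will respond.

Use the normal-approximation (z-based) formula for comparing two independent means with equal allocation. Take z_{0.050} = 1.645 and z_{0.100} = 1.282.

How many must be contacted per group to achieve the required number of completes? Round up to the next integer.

n = (z_α + z_β)² · (σ₁² + σ₂²) / δ²
  = (1.645 + 1.282)² · (1.6² + 1.1² = 3.77) / 0.8²
  = 8.5673 · 3.77 / 0.64
  = 50.47
Adjust for 91% response: 50.47 / 0.91 = 55.46.
Round up → n = 56 per group.

n = 56 per group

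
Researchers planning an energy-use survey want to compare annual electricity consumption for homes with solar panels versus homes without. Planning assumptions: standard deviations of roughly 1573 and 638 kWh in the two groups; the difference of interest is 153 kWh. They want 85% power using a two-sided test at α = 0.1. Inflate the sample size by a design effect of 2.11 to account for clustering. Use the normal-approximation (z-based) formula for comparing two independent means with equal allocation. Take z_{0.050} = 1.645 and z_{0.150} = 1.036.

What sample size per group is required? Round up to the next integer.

n = 1867 per group

n = (z_{α/2} + z_β)² · (σ₁² + σ₂²) / δ²
  = (1.645 + 1.036)² · (1573² + 638² = 2881373) / 153²
  = 7.1878 · 2881373 / 23409
  = 884.73
Design effect: 2.11 × 884.73 = 1866.78.
Round up → n = 1867 per group.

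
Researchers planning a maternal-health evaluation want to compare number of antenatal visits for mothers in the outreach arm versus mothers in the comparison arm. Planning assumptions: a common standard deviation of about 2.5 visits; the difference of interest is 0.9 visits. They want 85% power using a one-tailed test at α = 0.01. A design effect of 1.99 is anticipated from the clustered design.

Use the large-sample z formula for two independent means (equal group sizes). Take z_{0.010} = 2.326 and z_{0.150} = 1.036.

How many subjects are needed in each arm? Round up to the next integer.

n = 348 per group

n = (z_α + z_β)² · (σ₁² + σ₂²) / δ²
  = (2.326 + 1.036)² · (2·2.5² = 12.5) / 0.9²
  = 11.3030 · 12.5 / 0.81
  = 174.43
Design effect: 1.99 × 174.43 = 347.12.
Round up → n = 348 per group.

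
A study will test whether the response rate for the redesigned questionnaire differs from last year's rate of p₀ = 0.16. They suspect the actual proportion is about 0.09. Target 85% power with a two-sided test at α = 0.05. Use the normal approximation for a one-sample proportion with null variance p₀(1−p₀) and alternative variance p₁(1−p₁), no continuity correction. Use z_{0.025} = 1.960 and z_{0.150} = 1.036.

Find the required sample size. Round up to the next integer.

n = [z_{α/2}·√(p₀q₀) + z_β·√(p₁q₁)]² / (p₁ − p₀)²
  = [1.960·√(0.16·0.84) + 1.036·√(0.09·0.91)]² / (-0.07)²
  = [1.960·0.3666 + 1.036·0.2862]² / 0.0049
  = [1.0150]² / 0.0049
  = 210.26
Round up → n = 211.

n = 211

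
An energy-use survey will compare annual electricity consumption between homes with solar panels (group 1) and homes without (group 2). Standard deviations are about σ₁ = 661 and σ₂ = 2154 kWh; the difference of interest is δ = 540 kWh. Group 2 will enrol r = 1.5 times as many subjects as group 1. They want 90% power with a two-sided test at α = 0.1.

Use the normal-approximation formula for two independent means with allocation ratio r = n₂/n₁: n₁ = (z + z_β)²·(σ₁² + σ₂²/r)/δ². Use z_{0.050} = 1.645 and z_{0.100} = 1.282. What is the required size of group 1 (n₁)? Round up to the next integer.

n₁ = 104

n₁ = (z_{α/2} + z_β)² · (σ₁² + σ₂²/r) / δ²
   = (1.645 + 1.282)² · (661² + 2154²/1.5) / 540²
   = 8.5673 · (436921 + 3093144) / 291600
   = 8.5673 · 3530065 / 291600
   = 103.71
Round up → n₁ = 104; n₂ = r·n₁ = 1.5 × 104 = 156.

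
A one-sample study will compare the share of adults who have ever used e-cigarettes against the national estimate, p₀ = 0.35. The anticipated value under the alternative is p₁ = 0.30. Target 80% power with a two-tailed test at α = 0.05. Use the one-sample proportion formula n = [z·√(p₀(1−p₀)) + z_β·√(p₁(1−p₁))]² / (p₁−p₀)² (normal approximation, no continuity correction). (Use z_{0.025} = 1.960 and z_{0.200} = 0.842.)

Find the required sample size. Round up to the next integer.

n = [z_{α/2}·√(p₀q₀) + z_β·√(p₁q₁)]² / (p₁ − p₀)²
  = [1.960·√(0.35·0.65) + 0.842·√(0.30·0.70)]² / (-0.05)²
  = [1.960·0.4770 + 0.842·0.4583]² / 0.0025
  = [1.3207]² / 0.0025
  = 697.71
Round up → n = 698.

n = 698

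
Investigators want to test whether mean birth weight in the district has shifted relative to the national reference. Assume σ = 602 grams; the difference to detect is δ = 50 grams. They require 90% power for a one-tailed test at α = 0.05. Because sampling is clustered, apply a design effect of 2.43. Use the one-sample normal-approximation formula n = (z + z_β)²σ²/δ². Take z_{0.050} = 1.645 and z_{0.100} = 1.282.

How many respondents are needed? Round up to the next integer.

n = 3018

n = (z_α + z_β)² · σ² / δ²
  = (1.645 + 1.282)² · 602² / 50²
  = 8.5673 · 362404 / 2500
  = 1241.93
Design effect: 2.43 × 1241.93 = 3017.90.
Round up → n = 3018.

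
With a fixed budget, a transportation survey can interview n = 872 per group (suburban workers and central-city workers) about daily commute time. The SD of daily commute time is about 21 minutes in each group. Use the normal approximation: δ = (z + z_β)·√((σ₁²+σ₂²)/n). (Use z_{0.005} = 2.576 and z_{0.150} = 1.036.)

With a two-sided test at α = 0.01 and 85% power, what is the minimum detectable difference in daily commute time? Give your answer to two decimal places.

Minimum detectable difference ≈ 3.63 minutes

δ = (z_{α/2} + z_β) · √((σ₁²+σ₂²)/n)
  = (2.576 + 1.036) · √(882/872)
  = 3.612 · √1.0115
  = 3.612 · 1.0057
  = 3.6327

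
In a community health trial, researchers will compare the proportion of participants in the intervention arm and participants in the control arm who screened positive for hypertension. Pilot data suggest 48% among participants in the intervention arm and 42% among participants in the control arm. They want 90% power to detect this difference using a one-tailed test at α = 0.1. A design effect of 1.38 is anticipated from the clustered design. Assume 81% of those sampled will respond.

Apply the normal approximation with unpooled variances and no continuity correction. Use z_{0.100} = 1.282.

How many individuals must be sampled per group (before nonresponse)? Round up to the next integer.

n = 1535 per group

n = (z_α + z_β)² · [p₁(1−p₁) + p₂(1−p₂)] / (p₁ − p₂)²
  = (1.282 + 1.282)² · (0.48·0.52 + 0.42·0.58) / (0.06)²
  = (2.564)² · (0.2496 + 0.2436) / 0.0036
  = 6.5741 · 0.4932 / 0.0036
  = 900.65
Design effect: 1.38 × 900.65 = 1242.90.
Adjust for 81% response: 1242.90 / 0.81 = 1534.44.
Round up → n = 1535 per group.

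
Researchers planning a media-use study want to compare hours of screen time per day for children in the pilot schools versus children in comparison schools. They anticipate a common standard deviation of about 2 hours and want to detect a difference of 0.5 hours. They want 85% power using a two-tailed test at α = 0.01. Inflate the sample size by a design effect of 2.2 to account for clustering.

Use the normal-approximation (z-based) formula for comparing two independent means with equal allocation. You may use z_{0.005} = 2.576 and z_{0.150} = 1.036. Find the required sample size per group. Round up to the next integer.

n = (z_{α/2} + z_β)² · (σ₁² + σ₂²) / δ²
  = (2.576 + 1.036)² · (2·2² = 8) / 0.5²
  = 13.0465 · 8 / 0.25
  = 417.49
Design effect: 2.2 × 417.49 = 918.48.
Round up → n = 919 per group.

n = 919 per group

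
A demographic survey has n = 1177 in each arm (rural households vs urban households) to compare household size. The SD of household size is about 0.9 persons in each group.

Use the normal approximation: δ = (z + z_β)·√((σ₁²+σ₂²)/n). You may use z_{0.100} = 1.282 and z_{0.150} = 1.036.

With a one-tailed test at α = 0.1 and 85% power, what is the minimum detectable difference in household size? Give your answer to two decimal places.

δ = (z_α + z_β) · √((σ₁²+σ₂²)/n)
  = (1.282 + 1.036) · √(1.62/1177)
  = 2.318 · √0.00138
  = 2.318 · 0.0371
  = 0.0860

Minimum detectable difference ≈ 0.09 persons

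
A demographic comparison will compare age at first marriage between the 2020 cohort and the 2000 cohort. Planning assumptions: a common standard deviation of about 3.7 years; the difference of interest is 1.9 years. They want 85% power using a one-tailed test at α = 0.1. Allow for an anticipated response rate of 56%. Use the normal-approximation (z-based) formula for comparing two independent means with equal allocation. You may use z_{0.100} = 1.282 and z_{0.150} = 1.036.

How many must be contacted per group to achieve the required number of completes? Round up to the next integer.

n = 73 per group

n = (z_α + z_β)² · (σ₁² + σ₂²) / δ²
  = (1.282 + 1.036)² · (2·3.7² = 27.38) / 1.9²
  = 5.3731 · 27.38 / 3.61
  = 40.75
Adjust for 56% response: 40.75 / 0.56 = 72.77.
Round up → n = 73 per group.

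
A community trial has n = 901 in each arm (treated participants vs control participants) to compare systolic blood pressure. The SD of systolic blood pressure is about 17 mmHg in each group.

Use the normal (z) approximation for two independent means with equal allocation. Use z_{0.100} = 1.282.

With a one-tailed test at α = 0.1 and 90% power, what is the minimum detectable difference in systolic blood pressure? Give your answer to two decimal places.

Minimum detectable difference ≈ 2.05 mmHg

δ = (z_α + z_β) · √((σ₁²+σ₂²)/n)
  = (1.282 + 1.282) · √(578/901)
  = 2.564 · √0.64151
  = 2.564 · 0.8009
  = 2.0536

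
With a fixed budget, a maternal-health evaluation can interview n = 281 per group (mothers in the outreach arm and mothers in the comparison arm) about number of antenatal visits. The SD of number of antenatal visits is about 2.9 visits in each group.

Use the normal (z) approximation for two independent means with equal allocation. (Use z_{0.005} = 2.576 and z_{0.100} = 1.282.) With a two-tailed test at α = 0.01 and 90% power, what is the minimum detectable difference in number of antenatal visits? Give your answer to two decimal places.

δ = (z_{α/2} + z_β) · √((σ₁²+σ₂²)/n)
  = (2.576 + 1.282) · √(16.82/281)
  = 3.858 · √0.05986
  = 3.858 · 0.2447
  = 0.9439

Minimum detectable difference ≈ 0.94 visits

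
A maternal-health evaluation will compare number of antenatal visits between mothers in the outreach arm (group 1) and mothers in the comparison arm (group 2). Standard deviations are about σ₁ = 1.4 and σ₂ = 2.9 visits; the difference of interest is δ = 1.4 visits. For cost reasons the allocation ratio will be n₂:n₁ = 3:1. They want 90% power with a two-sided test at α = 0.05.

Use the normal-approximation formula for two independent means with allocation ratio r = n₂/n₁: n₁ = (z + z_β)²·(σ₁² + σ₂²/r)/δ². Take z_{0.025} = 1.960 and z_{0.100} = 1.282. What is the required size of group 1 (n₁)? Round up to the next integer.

n₁ = 26

n₁ = (z_{α/2} + z_β)² · (σ₁² + σ₂²/r) / δ²
   = (1.960 + 1.282)² · (1.4² + 2.9²/3) / 1.4²
   = 10.5106 · (1.96 + 2.8033) / 1.96
   = 10.5106 · 4.7633 / 1.96
   = 25.54
Round up → n₁ = 26; n₂ = r·n₁ = 3 × 26 = 78.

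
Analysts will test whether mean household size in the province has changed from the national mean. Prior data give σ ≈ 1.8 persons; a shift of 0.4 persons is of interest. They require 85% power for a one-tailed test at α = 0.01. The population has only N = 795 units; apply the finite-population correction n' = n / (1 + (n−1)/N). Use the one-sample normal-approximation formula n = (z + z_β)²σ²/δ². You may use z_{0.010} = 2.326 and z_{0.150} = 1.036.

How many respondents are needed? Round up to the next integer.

n = (z_α + z_β)² · σ² / δ²
  = (2.326 + 1.036)² · 1.8² / 0.4²
  = 11.3030 · 3.24 / 0.16
  = 228.89
Finite-population correction (N = 795): 228.89 / (1 + (228.89 − 1)/795) = 177.89.
Round up → n = 178.

n = 178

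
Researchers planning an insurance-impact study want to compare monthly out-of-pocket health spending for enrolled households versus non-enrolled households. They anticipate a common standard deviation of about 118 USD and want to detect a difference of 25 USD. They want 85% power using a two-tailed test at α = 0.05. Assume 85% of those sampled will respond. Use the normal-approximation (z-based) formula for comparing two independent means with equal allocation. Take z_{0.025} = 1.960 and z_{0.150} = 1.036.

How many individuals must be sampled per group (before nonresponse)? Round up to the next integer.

n = (z_{α/2} + z_β)² · (σ₁² + σ₂²) / δ²
  = (1.960 + 1.036)² · (2·118² = 27848) / 25²
  = 8.9760 · 27848 / 625
  = 399.94
Adjust for 85% response: 399.94 / 0.85 = 470.52.
Round up → n = 471 per group.

n = 471 per group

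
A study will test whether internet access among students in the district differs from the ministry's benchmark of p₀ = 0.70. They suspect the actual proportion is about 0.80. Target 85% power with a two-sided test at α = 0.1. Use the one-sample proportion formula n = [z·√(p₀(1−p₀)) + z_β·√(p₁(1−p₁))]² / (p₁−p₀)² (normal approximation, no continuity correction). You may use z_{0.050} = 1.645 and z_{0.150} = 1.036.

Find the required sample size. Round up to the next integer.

n = [z_{α/2}·√(p₀q₀) + z_β·√(p₁q₁)]² / (p₁ − p₀)²
  = [1.645·√(0.70·0.30) + 1.036·√(0.80·0.20)]² / (0.10)²
  = [1.645·0.4583 + 1.036·0.4000]² / 0.0100
  = [1.1682]² / 0.0100
  = 136.48
Round up → n = 137.

n = 137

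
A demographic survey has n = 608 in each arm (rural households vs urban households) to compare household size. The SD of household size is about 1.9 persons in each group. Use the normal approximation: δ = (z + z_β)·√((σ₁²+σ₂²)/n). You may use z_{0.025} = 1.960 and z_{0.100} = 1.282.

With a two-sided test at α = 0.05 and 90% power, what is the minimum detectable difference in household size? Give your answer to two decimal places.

δ = (z_{α/2} + z_β) · √((σ₁²+σ₂²)/n)
  = (1.960 + 1.282) · √(7.22/608)
  = 3.242 · √0.01188
  = 3.242 · 0.1090
  = 0.3533

Minimum detectable difference ≈ 0.35 persons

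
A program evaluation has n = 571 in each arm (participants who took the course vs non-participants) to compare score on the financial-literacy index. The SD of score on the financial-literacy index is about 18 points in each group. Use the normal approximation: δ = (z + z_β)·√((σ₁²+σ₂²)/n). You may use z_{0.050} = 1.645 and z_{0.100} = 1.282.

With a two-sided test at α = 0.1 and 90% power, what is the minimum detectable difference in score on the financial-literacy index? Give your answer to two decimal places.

δ = (z_{α/2} + z_β) · √((σ₁²+σ₂²)/n)
  = (1.645 + 1.282) · √(648/571)
  = 2.927 · √1.1349
  = 2.927 · 1.0653
  = 3.1181

Minimum detectable difference ≈ 3.12 points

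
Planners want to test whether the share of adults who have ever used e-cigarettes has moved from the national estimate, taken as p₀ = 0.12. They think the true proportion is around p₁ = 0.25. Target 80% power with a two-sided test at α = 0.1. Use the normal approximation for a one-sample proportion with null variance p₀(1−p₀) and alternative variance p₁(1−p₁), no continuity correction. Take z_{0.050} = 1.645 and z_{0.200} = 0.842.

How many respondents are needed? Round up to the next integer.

n = 48

n = [z_{α/2}·√(p₀q₀) + z_β·√(p₁q₁)]² / (p₁ − p₀)²
  = [1.645·√(0.12·0.88) + 0.842·√(0.25·0.75)]² / (0.13)²
  = [1.645·0.3250 + 0.842·0.4330]² / 0.0169
  = [0.8992]² / 0.0169
  = 47.84
Round up → n = 48.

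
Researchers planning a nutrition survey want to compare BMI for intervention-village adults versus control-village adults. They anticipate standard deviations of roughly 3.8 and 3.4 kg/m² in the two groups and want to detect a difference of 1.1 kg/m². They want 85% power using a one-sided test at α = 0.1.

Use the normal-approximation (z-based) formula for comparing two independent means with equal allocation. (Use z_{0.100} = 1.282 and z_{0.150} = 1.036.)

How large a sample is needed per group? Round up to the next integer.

n = (z_α + z_β)² · (σ₁² + σ₂²) / δ²
  = (1.282 + 1.036)² · (3.8² + 3.4² = 26) / 1.1²
  = 5.3731 · 26 / 1.21
  = 115.46
Round up → n = 116 per group.

n = 116 per group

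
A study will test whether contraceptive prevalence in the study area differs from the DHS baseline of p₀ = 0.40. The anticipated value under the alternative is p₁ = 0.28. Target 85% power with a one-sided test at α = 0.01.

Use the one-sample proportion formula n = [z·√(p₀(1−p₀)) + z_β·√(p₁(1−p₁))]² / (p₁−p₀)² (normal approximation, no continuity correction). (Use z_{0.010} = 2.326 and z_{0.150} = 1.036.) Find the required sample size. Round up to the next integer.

n = [z_α·√(p₀q₀) + z_β·√(p₁q₁)]² / (p₁ − p₀)²
  = [2.326·√(0.40·0.60) + 1.036·√(0.28·0.72)]² / (-0.12)²
  = [2.326·0.4899 + 1.036·0.4490]² / 0.0144
  = [1.6047]² / 0.0144
  = 178.82
Round up → n = 179.

n = 179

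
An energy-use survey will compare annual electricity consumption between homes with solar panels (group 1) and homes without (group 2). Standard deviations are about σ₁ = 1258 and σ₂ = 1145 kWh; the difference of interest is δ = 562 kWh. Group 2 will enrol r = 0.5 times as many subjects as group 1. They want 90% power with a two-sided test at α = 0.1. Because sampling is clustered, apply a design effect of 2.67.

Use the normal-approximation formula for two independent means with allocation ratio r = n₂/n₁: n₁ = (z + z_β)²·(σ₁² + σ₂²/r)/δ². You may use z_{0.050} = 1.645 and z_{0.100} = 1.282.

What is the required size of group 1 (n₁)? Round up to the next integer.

n₁ = 305

n₁ = (z_{α/2} + z_β)² · (σ₁² + σ₂²/r) / δ²
   = (1.645 + 1.282)² · (1258² + 1145²/0.5) / 562²
   = 8.5673 · (1582564 + 2622050) / 315844
   = 8.5673 · 4204614 / 315844
   = 114.05
Design effect: 2.67 × 114.05 = 304.52.
Round up → n₁ = 305; n₂ = r·n₁ = 0.5 × 305 = 153.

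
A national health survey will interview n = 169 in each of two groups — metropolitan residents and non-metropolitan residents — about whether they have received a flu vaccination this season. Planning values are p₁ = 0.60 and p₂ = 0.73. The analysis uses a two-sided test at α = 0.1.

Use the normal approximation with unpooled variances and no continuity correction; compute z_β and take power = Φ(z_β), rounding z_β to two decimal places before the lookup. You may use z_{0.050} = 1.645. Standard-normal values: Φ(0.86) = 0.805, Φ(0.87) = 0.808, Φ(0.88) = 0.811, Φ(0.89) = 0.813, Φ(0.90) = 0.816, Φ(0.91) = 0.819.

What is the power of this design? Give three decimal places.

Power ≈ 0.819

z_β = |p₁−p₂|·√(n/[p₁q₁+p₂q₂]) − z_{α/2}
    = 0.13 · √(169/0.4371) − 1.645
    = 0.13 · 19.6631 − 1.645
    = 2.5562 − 1.645 = 0.9112 → 0.91
Power = Φ(0.91) = 0.819.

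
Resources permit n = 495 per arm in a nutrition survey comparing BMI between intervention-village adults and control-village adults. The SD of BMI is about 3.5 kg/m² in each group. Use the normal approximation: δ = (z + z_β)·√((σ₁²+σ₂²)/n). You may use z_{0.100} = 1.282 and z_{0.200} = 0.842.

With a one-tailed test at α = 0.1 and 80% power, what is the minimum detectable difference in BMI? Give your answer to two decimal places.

δ = (z_α + z_β) · √((σ₁²+σ₂²)/n)
  = (1.282 + 0.842) · √(24.5/495)
  = 2.124 · √0.04949
  = 2.124 · 0.2225
  = 0.4725

Minimum detectable difference ≈ 0.47 kg/m²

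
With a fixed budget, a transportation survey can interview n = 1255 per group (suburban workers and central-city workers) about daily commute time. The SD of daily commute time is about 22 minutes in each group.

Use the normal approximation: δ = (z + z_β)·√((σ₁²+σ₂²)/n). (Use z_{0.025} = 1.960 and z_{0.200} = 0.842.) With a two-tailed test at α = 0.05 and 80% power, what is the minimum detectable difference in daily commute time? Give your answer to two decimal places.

Minimum detectable difference ≈ 2.46 minutes

δ = (z_{α/2} + z_β) · √((σ₁²+σ₂²)/n)
  = (1.960 + 0.842) · √(968/1255)
  = 2.802 · √0.77131
  = 2.802 · 0.8782
  = 2.4608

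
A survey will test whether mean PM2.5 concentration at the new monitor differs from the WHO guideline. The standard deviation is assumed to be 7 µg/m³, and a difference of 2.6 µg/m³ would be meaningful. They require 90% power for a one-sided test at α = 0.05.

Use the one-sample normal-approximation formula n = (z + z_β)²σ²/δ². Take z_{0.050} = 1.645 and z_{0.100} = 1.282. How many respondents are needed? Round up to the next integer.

n = 63

n = (z_α + z_β)² · σ² / δ²
  = (1.645 + 1.282)² · 7² / 2.6²
  = 8.5673 · 49 / 6.76
  = 62.10
Round up → n = 63.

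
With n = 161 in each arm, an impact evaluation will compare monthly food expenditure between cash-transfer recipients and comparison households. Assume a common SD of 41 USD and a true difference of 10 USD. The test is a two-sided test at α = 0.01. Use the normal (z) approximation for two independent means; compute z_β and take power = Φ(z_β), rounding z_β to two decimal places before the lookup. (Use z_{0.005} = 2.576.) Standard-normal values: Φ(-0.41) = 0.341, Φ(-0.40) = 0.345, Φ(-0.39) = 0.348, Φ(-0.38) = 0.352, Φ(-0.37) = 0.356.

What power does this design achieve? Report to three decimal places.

z_β = δ·√(n/(σ₁²+σ₂²)) − z_{α/2}
    = 10 · √(161/3362) − 2.576
    = 10 · 0.21883 − 2.576
    = 2.1883 − 2.576 = -0.3877 → -0.39
Power = Φ(-0.39) = 0.348.

Power ≈ 0.348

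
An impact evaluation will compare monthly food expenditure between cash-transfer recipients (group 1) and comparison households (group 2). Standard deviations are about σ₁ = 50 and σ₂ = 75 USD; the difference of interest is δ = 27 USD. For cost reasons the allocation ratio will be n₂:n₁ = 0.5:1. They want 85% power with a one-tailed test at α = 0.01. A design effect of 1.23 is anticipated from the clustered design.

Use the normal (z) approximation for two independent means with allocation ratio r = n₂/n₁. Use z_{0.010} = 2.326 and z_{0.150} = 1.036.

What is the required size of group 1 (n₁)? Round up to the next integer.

n₁ = (z_α + z_β)² · (σ₁² + σ₂²/r) / δ²
   = (2.326 + 1.036)² · (50² + 75²/0.5) / 27²
   = 11.3030 · (2500 + 11250) / 729
   = 11.3030 · 13750 / 729
   = 213.19
Design effect: 1.23 × 213.19 = 262.23.
Round up → n₁ = 263; n₂ = r·n₁ = 0.5 × 263 = 132.

n₁ = 263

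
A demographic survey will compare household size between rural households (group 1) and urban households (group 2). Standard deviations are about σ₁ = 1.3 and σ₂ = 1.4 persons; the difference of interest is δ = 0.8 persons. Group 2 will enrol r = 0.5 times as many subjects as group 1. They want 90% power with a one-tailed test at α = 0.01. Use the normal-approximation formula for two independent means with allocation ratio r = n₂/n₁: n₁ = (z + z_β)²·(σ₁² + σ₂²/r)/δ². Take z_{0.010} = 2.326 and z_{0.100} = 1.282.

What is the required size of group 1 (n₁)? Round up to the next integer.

n₁ = 115

n₁ = (z_α + z_β)² · (σ₁² + σ₂²/r) / δ²
   = (2.326 + 1.282)² · (1.3² + 1.4²/0.5) / 0.8²
   = 13.0177 · (1.69 + 3.92) / 0.64
   = 13.0177 · 5.61 / 0.64
   = 114.11
Round up → n₁ = 115; n₂ = r·n₁ = 0.5 × 115 = 58.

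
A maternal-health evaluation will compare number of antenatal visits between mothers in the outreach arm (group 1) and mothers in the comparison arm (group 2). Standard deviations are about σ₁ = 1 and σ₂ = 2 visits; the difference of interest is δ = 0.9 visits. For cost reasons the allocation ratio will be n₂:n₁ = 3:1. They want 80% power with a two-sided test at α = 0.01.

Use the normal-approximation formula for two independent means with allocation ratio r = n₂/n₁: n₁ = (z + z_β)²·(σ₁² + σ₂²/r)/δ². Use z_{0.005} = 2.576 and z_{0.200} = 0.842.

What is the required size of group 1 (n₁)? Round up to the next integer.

n₁ = (z_{α/2} + z_β)² · (σ₁² + σ₂²/r) / δ²
   = (2.576 + 0.842)² · (1² + 2²/3) / 0.9²
   = 11.6827 · (1 + 1.3333) / 0.81
   = 11.6827 · 2.3333 / 0.81
   = 33.65
Round up → n₁ = 34; n₂ = r·n₁ = 3 × 34 = 102.

n₁ = 34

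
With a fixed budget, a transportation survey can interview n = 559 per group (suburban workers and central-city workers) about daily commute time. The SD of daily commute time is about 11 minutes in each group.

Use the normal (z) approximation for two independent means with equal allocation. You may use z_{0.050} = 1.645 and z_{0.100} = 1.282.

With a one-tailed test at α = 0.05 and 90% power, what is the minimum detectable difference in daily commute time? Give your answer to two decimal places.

Minimum detectable difference ≈ 1.93 minutes

δ = (z_α + z_β) · √((σ₁²+σ₂²)/n)
  = (1.645 + 1.282) · √(242/559)
  = 2.927 · √0.43292
  = 2.927 · 0.6580
  = 1.9259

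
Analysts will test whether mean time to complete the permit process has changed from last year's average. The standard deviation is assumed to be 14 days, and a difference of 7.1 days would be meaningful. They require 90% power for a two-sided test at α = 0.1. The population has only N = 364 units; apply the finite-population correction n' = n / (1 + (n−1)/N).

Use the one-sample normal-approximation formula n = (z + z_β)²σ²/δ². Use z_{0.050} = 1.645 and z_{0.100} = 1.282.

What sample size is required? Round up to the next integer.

n = (z_{α/2} + z_β)² · σ² / δ²
  = (1.645 + 1.282)² · 14² / 7.1²
  = 8.5673 · 196 / 50.41
  = 33.31
Finite-population correction (N = 364): 33.31 / (1 + (33.31 − 1)/364) = 30.59.
Round up → n = 31.

n = 31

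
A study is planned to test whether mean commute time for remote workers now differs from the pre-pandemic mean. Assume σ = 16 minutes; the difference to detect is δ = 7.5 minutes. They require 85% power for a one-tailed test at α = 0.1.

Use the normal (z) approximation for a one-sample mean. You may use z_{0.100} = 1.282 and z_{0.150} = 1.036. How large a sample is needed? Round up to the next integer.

n = (z_α + z_β)² · σ² / δ²
  = (1.282 + 1.036)² · 16² / 7.5²
  = 5.3731 · 256 / 56.25
  = 24.45
Round up → n = 25.

n = 25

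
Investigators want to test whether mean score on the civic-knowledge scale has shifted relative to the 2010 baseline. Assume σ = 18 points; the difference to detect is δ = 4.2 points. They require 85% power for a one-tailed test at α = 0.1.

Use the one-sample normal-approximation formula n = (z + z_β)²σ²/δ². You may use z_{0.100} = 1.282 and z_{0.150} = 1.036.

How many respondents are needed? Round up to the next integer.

n = 99

n = (z_α + z_β)² · σ² / δ²
  = (1.282 + 1.036)² · 18² / 4.2²
  = 5.3731 · 324 / 17.64
  = 98.69
Round up → n = 99.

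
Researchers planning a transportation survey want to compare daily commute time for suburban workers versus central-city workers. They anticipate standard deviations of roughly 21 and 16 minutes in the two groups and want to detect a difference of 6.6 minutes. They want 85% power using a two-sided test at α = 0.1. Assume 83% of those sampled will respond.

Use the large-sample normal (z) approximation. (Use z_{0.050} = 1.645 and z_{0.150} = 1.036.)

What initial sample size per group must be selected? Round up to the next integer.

n = (z_{α/2} + z_β)² · (σ₁² + σ₂²) / δ²
  = (1.645 + 1.036)² · (21² + 16² = 697) / 6.6²
  = 7.1878 · 697 / 43.56
  = 115.01
Adjust for 83% response: 115.01 / 0.83 = 138.57.
Round up → n = 139 per group.

n = 139 per group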